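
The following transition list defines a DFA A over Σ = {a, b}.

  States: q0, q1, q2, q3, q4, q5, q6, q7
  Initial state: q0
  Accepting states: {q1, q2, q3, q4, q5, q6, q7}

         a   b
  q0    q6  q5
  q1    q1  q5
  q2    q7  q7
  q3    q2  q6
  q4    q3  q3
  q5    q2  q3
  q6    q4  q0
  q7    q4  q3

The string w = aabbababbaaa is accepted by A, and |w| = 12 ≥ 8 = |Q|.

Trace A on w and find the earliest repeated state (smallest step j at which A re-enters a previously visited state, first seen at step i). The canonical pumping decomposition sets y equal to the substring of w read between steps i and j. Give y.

State sequence: q0 -a-> q6 -a-> q4 -b-> q3 -b-> q6 -a-> q4 -b-> q3 -a-> q2 -b-> q7 -b-> q3 -a-> q2 -a-> q7 -a-> q4
First repeat at step 4: q6 was already visited.

So i = 1, j = 4, giving x = w[0:1] = a, y = w[1:4] = abb, z = w[4:12] = ababbaaa.
Check: |xy| = 4 ≤ 8 and |y| = 3 ≥ 1. Reading y takes A from q6 back to q6, so every xyⁱz is accepted.

abb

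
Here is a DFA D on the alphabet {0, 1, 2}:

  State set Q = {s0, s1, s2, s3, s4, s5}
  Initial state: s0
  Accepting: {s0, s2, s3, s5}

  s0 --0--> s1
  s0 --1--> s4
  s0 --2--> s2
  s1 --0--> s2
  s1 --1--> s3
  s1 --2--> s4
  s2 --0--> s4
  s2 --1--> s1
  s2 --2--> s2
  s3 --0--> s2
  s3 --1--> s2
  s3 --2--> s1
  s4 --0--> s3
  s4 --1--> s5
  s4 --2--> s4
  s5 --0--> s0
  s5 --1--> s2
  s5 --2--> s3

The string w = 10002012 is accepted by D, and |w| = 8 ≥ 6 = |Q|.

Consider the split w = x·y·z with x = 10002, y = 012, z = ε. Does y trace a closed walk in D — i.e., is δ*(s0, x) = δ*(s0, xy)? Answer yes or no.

no

Run of D on the first 8 characters of w = 1 0 0 0 2 0 1 2:
  step 0: s0  (start)
  step 1: s4  (read 1: s0→s4)
  step 2: s3  (read 0: s4→s3)
  step 3: s2  (read 0: s3→s2)
  step 4: s4  (read 0: s2→s4)
  step 5: s4  (read 2: s4→s4)
  step 6: s3  (read 0: s4→s3)
  step 7: s2  (read 1: s3→s2)
  step 8: s2  (read 2: s2→s2)

After x (step 5): s4. After xy (step 8): s2.
They differ (s4 ≠ s2), so y is not a cycle from the state after x; this split is not the one the pumping-lemma construction produces, and pumping y need not keep the string in L(D).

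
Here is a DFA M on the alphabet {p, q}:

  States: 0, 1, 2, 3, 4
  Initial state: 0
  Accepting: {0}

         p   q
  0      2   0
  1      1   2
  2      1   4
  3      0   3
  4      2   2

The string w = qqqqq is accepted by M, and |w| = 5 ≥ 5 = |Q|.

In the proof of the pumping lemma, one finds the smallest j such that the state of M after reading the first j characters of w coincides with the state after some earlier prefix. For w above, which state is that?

0

State sequence: 0 -q-> 0 -q-> 0 -q-> 0 -q-> 0 -q-> 0
First repeat at step 1: 0 was already visited.

The earliest repeat is at step j = 1: M is in 0, which it already visited at step i = 0.
Since M has 5 states, any run of length ≥ 5 visits 5+1 states, so by pigeonhole some state repeats within the first 5 steps — that repeat gives the pumpable loop.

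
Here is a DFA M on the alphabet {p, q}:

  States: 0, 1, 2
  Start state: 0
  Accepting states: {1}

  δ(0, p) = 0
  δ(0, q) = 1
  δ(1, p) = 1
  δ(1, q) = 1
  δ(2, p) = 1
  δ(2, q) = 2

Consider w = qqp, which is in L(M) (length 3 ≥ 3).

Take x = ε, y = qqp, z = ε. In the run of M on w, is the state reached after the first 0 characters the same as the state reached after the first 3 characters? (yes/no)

no

Run of M on the first 3 characters of w = q q p:
  step 0: 0  (start)
  step 1: 1  (read q: 0→1)
  step 2: 1  (read q: 1→1)
  step 3: 1  (read p: 1→1)

After x (step 0): 0. After xy (step 3): 1.
They differ (0 ≠ 1), so y is not a cycle from the state after x; this split is not the one the pumping-lemma construction produces, and pumping y need not keep the string in L(M).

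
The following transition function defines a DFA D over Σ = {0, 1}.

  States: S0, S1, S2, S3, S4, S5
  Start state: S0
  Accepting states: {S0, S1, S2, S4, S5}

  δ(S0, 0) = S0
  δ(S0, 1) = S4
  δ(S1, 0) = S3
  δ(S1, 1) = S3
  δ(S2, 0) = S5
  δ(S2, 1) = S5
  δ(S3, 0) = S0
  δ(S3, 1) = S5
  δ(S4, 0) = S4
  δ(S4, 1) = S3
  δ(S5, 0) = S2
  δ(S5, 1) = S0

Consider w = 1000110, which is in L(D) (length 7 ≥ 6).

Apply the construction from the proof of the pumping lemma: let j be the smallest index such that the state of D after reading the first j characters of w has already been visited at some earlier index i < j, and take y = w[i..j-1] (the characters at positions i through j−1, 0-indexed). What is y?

State sequence: S0 -1-> S4 -0-> S4 -0-> S4 -0-> S4 -1-> S3 -1-> S5 -0-> S2
First repeat at step 2: S4 was already visited.

So i = 1, j = 2, giving x = w[0:1] = 1, y = w[1:2] = 0, z = w[2:7] = 00110.
Check: |xy| = 2 ≤ 6 and |y| = 1 ≥ 1. Reading y takes D from S4 back to S4, so every xyⁱz is accepted.

0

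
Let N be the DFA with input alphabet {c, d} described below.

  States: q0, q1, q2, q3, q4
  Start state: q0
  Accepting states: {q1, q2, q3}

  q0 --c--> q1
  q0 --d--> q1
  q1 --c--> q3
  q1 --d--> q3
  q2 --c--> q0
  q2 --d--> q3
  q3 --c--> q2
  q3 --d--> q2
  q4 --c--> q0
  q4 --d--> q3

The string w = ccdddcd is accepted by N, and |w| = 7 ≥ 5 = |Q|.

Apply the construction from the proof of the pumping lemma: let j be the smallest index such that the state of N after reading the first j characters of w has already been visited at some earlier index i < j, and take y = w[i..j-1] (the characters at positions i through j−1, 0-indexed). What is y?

dd

State sequence: q0 -c-> q1 -c-> q3 -d-> q2 -d-> q3 -d-> q2 -c-> q0 -d-> q1
First repeat at step 4: q3 was already visited.

So i = 2, j = 4, giving x = w[0:2] = cc, y = w[2:4] = dd, z = w[4:7] = dcd.
Check: |xy| = 4 ≤ 5 and |y| = 2 ≥ 1. Reading y takes N from q3 back to q3, so every xyⁱz is accepted.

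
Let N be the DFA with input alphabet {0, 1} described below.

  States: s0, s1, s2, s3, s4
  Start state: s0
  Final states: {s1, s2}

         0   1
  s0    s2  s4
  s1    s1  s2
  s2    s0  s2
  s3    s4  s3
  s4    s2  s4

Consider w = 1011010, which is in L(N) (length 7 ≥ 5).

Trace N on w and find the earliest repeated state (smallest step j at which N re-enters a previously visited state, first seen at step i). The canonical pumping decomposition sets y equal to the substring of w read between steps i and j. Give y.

1

State sequence: s0 -1-> s4 -0-> s2 -1-> s2 -1-> s2 -0-> s0 -1-> s4 -0-> s2
First repeat at step 3: s2 was already visited.

So i = 2, j = 3, giving x = w[0:2] = 10, y = w[2:3] = 1, z = w[3:7] = 1010.
Check: |xy| = 3 ≤ 5 and |y| = 1 ≥ 1. Reading y takes N from s2 back to s2, so every xyⁱz is accepted.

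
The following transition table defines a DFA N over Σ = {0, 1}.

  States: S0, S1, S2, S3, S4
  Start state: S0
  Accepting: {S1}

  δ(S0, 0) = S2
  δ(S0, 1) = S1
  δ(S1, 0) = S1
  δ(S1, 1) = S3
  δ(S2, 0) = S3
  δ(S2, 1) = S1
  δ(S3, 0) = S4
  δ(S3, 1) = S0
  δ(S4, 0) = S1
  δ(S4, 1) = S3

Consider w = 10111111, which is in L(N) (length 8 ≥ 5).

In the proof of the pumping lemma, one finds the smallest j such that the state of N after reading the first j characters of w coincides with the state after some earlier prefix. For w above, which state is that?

State sequence: S0 -1-> S1 -0-> S1 -1-> S3 -1-> S0 -1-> S1 -1-> S3 -1-> S0 -1-> S1
First repeat at step 2: S1 was already visited.

The earliest repeat is at step j = 2: N is in S1, which it already visited at step i = 1.

S1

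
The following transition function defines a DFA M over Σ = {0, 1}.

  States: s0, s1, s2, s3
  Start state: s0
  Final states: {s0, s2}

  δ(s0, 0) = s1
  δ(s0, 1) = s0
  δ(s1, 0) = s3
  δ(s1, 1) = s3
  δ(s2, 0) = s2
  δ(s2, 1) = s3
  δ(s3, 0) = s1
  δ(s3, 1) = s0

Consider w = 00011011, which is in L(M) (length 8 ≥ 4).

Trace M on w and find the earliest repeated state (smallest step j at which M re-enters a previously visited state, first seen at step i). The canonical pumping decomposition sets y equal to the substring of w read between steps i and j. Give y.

00

State sequence: s0 -0-> s1 -0-> s3 -0-> s1 -1-> s3 -1-> s0 -0-> s1 -1-> s3 -1-> s0
First repeat at step 3: s1 was already visited.

So i = 1, j = 3, giving x = w[0:1] = 0, y = w[1:3] = 00, z = w[3:8] = 11011.
Check: |xy| = 3 ≤ 4 and |y| = 2 ≥ 1. Reading y takes M from s1 back to s1, so every xyⁱz is accepted.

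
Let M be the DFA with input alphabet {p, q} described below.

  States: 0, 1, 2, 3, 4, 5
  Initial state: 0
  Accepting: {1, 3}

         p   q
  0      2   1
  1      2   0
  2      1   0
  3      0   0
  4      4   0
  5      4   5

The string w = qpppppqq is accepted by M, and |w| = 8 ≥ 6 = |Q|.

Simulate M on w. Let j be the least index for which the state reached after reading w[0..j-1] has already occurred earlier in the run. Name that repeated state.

Run of M on w = q p p p p p q q:
  step 0: 0  (start)
  step 1: 1  (read q: 0→1)
  step 2: 2  (read p: 1→2)
  step 3: 1  (read p: 2→1)   ← first repeat (1 seen earlier)
  step 4: 2  (read p: 1→2)
  step 5: 1  (read p: 2→1)
  step 6: 2  (read p: 1→2)
  step 7: 0  (read q: 2→0)
  step 8: 1  (read q: 0→1)

The earliest repeat is at step j = 3: M is in 1, which it already visited at step i = 1.
Pumping length from the standard proof: p = 6 (the number of states). The repeated state found above gives |xy| = j ≤ 6 and |y| = j − i ≥ 1.

1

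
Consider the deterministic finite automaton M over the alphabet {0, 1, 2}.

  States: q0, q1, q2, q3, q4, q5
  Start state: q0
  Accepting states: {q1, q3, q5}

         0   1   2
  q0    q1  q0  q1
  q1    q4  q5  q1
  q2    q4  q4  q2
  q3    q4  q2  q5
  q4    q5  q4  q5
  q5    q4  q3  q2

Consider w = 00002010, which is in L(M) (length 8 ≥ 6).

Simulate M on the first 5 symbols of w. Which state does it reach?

q5

State sequence: q0 -0-> q1 -0-> q4 -0-> q5 -0-> q4 -2-> q5

After reading 5 characters, M is in state q5.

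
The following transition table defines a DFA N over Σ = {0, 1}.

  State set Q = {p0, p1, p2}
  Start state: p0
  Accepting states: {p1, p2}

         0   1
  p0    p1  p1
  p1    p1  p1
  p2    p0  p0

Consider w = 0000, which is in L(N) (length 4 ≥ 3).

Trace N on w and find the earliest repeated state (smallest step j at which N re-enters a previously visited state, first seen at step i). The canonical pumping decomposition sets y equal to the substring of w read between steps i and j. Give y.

State sequence: p0 -0-> p1 -0-> p1 -0-> p1 -0-> p1
First repeat at step 2: p1 was already visited.

So i = 1, j = 2, giving x = w[0:1] = 0, y = w[1:2] = 0, z = w[2:4] = 00.
Check: |xy| = 2 ≤ 3 and |y| = 1 ≥ 1. Reading y takes N from p1 back to p1, so every xyⁱz is accepted.

0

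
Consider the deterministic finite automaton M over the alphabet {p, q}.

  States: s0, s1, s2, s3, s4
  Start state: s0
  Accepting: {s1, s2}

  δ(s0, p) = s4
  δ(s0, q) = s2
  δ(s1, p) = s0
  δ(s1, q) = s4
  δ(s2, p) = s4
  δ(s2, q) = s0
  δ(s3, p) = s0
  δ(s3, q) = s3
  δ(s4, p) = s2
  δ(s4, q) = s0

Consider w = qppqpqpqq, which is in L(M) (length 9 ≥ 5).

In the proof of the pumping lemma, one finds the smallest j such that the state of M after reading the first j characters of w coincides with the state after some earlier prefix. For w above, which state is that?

s2

Run of M on w = q p p q p q p q q:
  step 0: s0  (start)
  step 1: s2  (read q: s0→s2)
  step 2: s4  (read p: s2→s4)
  step 3: s2  (read p: s4→s2)   ← first repeat (s2 seen earlier)
  step 4: s0  (read q: s2→s0)
  step 5: s4  (read p: s0→s4)
  step 6: s0  (read q: s4→s0)
  step 7: s4  (read p: s0→s4)
  step 8: s0  (read q: s4→s0)
  step 9: s2  (read q: s0→s2)

The earliest repeat is at step j = 3: M is in s2, which it already visited at step i = 1.
Since M has 5 states, any run of length ≥ 5 visits 5+1 states, so by pigeonhole some state repeats within the first 5 steps — that repeat gives the pumpable loop.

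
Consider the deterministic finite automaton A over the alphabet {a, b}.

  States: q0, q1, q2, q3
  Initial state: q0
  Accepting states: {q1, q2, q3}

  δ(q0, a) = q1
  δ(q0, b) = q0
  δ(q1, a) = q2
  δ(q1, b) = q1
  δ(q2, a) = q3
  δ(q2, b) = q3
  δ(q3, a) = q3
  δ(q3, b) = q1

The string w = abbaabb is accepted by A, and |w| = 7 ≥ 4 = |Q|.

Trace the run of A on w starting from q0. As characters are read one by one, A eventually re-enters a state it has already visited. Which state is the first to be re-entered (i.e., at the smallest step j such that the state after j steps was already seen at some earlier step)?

Run of A on w = a b b a a b b:
  step 0: q0  (start)
  step 1: q1  (read a: q0→q1)
  step 2: q1  (read b: q1→q1)   ← first repeat (q1 seen earlier)
  step 3: q1  (read b: q1→q1)
  step 4: q2  (read a: q1→q2)
  step 5: q3  (read a: q2→q3)
  step 6: q1  (read b: q3→q1)
  step 7: q1  (read b: q1→q1)

The earliest repeat is at step j = 2: A is in q1, which it already visited at step i = 1.
With |Q| = 4, pigeonhole forces a state repeat no later than step 4; the substring read between the first and second visits to that state can be pumped.

q1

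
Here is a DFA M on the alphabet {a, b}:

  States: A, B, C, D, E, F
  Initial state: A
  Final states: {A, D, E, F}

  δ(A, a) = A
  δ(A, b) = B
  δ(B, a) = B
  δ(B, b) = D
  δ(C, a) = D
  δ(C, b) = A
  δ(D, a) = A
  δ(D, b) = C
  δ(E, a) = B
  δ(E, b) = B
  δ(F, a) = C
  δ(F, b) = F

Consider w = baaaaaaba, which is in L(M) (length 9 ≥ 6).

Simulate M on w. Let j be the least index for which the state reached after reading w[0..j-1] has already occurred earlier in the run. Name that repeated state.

Run of M on w = b a a a a a a b a:
  step 0: A  (start)
  step 1: B  (read b: A→B)
  step 2: B  (read a: B→B)   ← first repeat (B seen earlier)
  step 3: B  (read a: B→B)
  step 4: B  (read a: B→B)
  step 5: B  (read a: B→B)
  step 6: B  (read a: B→B)
  step 7: B  (read a: B→B)
  step 8: D  (read b: B→D)
  step 9: A  (read a: D→A)

The earliest repeat is at step j = 2: M is in B, which it already visited at step i = 1.
Since M has 6 states, any run of length ≥ 6 visits 6+1 states, so by pigeonhole some state repeats within the first 6 steps — that repeat gives the pumpable loop.

B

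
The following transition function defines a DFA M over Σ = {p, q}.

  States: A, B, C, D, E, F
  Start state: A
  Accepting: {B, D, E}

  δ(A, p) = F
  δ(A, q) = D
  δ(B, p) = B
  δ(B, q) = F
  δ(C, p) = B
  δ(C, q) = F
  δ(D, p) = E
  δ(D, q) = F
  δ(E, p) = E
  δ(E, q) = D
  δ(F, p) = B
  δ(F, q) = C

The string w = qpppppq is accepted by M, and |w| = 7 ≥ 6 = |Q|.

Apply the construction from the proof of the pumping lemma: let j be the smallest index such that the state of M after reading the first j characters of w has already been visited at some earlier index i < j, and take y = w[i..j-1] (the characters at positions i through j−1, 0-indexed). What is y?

p

Run of M on w = q p p p p p q:
  step 0: A  (start)
  step 1: D  (read q: A→D)
  step 2: E  (read p: D→E)
  step 3: E  (read p: E→E)   ← first repeat (E seen earlier)
  step 4: E  (read p: E→E)
  step 5: E  (read p: E→E)
  step 6: E  (read p: E→E)
  step 7: D  (read q: E→D)

So i = 2, j = 3, giving x = w[0:2] = qp, y = w[2:3] = p, z = w[3:7] = pppq.
Check: |xy| = 3 ≤ 6 and |y| = 1 ≥ 1. Reading y takes M from E back to E, so every xyⁱz is accepted.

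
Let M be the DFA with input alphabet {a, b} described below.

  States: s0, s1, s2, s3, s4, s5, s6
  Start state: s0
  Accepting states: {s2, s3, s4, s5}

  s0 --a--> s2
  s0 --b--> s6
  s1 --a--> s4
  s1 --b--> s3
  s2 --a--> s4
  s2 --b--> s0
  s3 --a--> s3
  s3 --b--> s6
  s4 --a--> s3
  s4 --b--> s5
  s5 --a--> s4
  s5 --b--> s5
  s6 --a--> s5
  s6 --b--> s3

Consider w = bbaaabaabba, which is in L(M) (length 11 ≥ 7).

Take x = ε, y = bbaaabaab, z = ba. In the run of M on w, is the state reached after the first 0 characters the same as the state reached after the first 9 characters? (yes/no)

State sequence: s0 -b-> s6 -b-> s3 -a-> s3 -a-> s3 -a-> s3 -b-> s6 -a-> s5 -a-> s4 -b-> s5

After x (step 0): s0. After xy (step 9): s5.
They differ (s0 ≠ s5), so y is not a cycle from the state after x; this split is not the one the pumping-lemma construction produces, and pumping y need not keep the string in L(M).

no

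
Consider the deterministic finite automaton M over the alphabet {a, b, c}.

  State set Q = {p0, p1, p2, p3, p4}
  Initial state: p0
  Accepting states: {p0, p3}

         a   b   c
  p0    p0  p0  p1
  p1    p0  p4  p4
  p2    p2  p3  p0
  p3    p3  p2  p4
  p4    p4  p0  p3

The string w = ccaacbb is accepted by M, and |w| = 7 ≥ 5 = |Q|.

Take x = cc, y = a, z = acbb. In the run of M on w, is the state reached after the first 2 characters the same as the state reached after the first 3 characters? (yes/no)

yes

Run of M on the first 3 characters of w = c c a:
  step 0: p0  (start)
  step 1: p1  (read c: p0→p1)
  step 2: p4  (read c: p1→p4)
  step 3: p4  (read a: p4→p4)

After x (step 2): p4. After xy (step 3): p4.
They match, so y = a drives M around a cycle from p4 back to itself; pumping y any number of times keeps M in p4 before reading z, and xyⁱz ∈ L(M) for every i ≥ 0.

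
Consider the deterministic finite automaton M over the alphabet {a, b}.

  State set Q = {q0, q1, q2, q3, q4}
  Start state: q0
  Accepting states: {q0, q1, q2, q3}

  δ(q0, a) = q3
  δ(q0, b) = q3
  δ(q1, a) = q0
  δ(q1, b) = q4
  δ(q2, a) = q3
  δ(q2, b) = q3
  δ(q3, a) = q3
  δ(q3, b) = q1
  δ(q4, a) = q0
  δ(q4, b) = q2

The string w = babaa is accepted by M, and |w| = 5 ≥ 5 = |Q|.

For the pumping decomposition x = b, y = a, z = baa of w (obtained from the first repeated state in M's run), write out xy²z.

xy^2z = b·a·a·baa = baabaa.
Reading y = a takes M from q3 back to q3, so after x·y·y the machine is still in q3, and z then leads to the accepting state q3. Hence baabaa ∈ L(M).

baabaa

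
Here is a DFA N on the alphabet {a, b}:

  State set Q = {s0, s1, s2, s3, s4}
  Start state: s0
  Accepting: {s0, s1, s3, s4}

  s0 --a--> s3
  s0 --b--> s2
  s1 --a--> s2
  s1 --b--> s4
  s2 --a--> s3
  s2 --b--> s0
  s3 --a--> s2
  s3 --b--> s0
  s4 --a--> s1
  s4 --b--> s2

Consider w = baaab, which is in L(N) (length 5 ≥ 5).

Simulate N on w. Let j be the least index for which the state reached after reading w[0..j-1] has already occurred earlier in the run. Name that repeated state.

s2

Run of N on w = b a a a b:
  step 0: s0  (start)
  step 1: s2  (read b: s0→s2)
  step 2: s3  (read a: s2→s3)
  step 3: s2  (read a: s3→s2)   ← first repeat (s2 seen earlier)
  step 4: s3  (read a: s2→s3)
  step 5: s0  (read b: s3→s0)

The earliest repeat is at step j = 3: N is in s2, which it already visited at step i = 1.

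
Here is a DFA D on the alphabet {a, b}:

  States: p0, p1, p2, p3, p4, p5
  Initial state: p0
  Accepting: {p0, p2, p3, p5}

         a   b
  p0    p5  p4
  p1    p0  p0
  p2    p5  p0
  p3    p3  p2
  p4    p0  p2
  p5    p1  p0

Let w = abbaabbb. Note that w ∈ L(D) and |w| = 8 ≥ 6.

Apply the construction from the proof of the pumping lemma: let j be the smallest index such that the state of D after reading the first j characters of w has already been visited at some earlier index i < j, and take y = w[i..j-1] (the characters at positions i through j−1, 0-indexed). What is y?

ab

State sequence: p0 -a-> p5 -b-> p0 -b-> p4 -a-> p0 -a-> p5 -b-> p0 -b-> p4 -b-> p2
First repeat at step 2: p0 was already visited.

So i = 0, j = 2, giving x = w[0:0] = ε, y = w[0:2] = ab, z = w[2:8] = baabbb.
Check: |xy| = 2 ≤ 6 and |y| = 2 ≥ 1. Reading y takes D from p0 back to p0, so every xyⁱz is accepted.
With |Q| = 6, pigeonhole forces a state repeat no later than step 6; the substring read between the first and second visits to that state can be pumped.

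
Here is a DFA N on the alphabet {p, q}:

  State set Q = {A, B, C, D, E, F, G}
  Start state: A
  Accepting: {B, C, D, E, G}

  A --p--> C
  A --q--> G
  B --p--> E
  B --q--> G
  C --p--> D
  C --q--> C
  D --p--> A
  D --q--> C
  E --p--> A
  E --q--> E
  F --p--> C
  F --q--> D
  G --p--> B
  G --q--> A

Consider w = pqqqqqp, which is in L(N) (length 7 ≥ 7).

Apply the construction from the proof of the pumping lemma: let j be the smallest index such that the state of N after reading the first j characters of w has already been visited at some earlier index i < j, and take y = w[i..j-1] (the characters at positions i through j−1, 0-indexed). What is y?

State sequence: A -p-> C -q-> C -q-> C -q-> C -q-> C -q-> C -p-> D
First repeat at step 2: C was already visited.

So i = 1, j = 2, giving x = w[0:1] = p, y = w[1:2] = q, z = w[2:7] = qqqqp.
Check: |xy| = 2 ≤ 7 and |y| = 1 ≥ 1. Reading y takes N from C back to C, so every xyⁱz is accepted.
With |Q| = 7, pigeonhole forces a state repeat no later than step 7; the substring read between the first and second visits to that state can be pumped.

q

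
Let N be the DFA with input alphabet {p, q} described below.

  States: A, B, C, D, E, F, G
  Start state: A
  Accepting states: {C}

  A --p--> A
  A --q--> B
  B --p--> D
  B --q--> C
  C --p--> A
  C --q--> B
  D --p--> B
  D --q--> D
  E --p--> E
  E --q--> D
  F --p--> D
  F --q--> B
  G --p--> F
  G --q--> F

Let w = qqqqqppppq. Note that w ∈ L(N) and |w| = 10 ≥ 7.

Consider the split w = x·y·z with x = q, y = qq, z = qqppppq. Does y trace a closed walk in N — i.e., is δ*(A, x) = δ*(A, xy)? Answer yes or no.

yes

Run of N on the first 3 characters of w = q q q:
  step 0: A  (start)
  step 1: B  (read q: A→B)
  step 2: C  (read q: B→C)
  step 3: B  (read q: C→B)

After x (step 1): B. After xy (step 3): B.
They match, so y = qq drives N around a cycle from B back to itself; pumping y any number of times keeps N in B before reading z, and xyⁱz ∈ L(N) for every i ≥ 0.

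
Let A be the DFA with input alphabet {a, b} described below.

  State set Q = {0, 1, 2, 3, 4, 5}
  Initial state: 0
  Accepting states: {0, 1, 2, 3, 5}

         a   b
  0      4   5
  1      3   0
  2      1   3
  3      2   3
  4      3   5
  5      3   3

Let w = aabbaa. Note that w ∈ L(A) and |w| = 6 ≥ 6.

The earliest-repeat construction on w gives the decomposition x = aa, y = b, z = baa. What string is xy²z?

xy^2z = aa·b·b·baa = aabbbaa.
Reading y = b takes A from 3 back to 3, so after x·y·y the machine is still in 3, and z then leads to the accepting state 1. Hence aabbbaa ∈ L(A).

aabbbaa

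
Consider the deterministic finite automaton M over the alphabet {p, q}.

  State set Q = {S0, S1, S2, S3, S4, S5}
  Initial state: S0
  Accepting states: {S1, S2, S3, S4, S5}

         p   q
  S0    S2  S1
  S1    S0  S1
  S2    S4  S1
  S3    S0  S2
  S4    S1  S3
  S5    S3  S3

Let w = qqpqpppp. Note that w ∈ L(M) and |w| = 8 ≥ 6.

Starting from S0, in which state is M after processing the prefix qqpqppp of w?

S4

Run of M on the first 7 characters of w = q q p q p p p:
  step 0: S0  (start)
  step 1: S1  (read q: S0→S1)
  step 2: S1  (read q: S1→S1)
  step 3: S0  (read p: S1→S0)
  step 4: S1  (read q: S0→S1)
  step 5: S0  (read p: S1→S0)
  step 6: S2  (read p: S0→S2)
  step 7: S4  (read p: S2→S4)

After reading 7 characters, M is in state S4.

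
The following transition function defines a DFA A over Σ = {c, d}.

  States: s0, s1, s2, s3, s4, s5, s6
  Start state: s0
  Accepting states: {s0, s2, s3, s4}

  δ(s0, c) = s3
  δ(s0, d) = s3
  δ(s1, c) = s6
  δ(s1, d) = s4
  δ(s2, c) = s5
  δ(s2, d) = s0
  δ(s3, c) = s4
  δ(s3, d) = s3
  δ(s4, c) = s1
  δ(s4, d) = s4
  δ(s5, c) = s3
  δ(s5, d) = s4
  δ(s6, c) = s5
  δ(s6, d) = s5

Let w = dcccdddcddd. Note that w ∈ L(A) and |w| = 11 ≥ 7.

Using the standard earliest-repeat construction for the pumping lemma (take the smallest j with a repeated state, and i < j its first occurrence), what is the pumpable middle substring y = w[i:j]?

State sequence: s0 -d-> s3 -c-> s4 -c-> s1 -c-> s6 -d-> s5 -d-> s4 -d-> s4 -c-> s1 -d-> s4 -d-> s4 -d-> s4
First repeat at step 6: s4 was already visited.

So i = 2, j = 6, giving x = w[0:2] = dc, y = w[2:6] = ccdd, z = w[6:11] = dcddd.
Check: |xy| = 6 ≤ 7 and |y| = 4 ≥ 1. Reading y takes A from s4 back to s4, so every xyⁱz is accepted.
With |Q| = 7, pigeonhole forces a state repeat no later than step 7; the substring read between the first and second visits to that state can be pumped.

ccdd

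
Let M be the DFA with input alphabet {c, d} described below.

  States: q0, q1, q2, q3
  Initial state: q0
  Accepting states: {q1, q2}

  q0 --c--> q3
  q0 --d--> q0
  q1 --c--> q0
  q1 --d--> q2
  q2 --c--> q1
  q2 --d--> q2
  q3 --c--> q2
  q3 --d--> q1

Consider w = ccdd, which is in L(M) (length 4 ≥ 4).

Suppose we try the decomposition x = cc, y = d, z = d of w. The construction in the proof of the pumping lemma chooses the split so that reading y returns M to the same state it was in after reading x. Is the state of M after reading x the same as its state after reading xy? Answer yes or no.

yes

Run of M on the first 3 characters of w = c c d:
  step 0: q0  (start)
  step 1: q3  (read c: q0→q3)
  step 2: q2  (read c: q3→q2)
  step 3: q2  (read d: q2→q2)

After x (step 2): q2. After xy (step 3): q2.
They match, so y = d drives M around a cycle from q2 back to itself; pumping y any number of times keeps M in q2 before reading z, and xyⁱz ∈ L(M) for every i ≥ 0.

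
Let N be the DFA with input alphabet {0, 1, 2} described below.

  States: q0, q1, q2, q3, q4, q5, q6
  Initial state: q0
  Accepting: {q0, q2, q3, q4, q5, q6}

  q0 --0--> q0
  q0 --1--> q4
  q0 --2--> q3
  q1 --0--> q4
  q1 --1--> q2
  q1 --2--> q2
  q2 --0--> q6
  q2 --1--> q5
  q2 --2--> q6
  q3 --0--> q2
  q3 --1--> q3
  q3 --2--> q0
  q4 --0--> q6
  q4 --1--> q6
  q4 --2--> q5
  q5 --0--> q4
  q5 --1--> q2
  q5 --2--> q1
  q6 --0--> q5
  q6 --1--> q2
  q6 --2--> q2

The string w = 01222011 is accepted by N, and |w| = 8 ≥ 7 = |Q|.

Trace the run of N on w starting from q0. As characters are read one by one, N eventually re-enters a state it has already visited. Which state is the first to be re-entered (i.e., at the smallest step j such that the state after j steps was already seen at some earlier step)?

State sequence: q0 -0-> q0 -1-> q4 -2-> q5 -2-> q1 -2-> q2 -0-> q6 -1-> q2 -1-> q5
First repeat at step 1: q0 was already visited.

The earliest repeat is at step j = 1: N is in q0, which it already visited at step i = 0.
With |Q| = 7, pigeonhole forces a state repeat no later than step 7; the substring read between the first and second visits to that state can be pumped.

q0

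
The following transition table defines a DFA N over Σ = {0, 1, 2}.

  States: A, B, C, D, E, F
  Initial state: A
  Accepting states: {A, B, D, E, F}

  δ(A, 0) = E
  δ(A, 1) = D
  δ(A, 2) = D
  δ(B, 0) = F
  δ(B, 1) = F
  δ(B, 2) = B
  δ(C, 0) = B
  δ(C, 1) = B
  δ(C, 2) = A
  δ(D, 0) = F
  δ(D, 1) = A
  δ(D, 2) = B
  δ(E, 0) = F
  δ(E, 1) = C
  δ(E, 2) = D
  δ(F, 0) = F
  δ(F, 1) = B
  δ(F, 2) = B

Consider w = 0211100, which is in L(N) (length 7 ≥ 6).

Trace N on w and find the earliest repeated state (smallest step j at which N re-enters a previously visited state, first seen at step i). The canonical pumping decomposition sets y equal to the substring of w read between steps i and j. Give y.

Run of N on w = 0 2 1 1 1 0 0:
  step 0: A  (start)
  step 1: E  (read 0: A→E)
  step 2: D  (read 2: E→D)
  step 3: A  (read 1: D→A)   ← first repeat (A seen earlier)
  step 4: D  (read 1: A→D)
  step 5: A  (read 1: D→A)
  step 6: E  (read 0: A→E)
  step 7: F  (read 0: E→F)

So i = 0, j = 3, giving x = w[0:0] = ε, y = w[0:3] = 021, z = w[3:7] = 1100.
Check: |xy| = 3 ≤ 6 and |y| = 3 ≥ 1. Reading y takes N from A back to A, so every xyⁱz is accepted.
Since N has 6 states, any run of length ≥ 6 visits 6+1 states, so by pigeonhole some state repeats within the first 6 steps — that repeat gives the pumpable loop.

021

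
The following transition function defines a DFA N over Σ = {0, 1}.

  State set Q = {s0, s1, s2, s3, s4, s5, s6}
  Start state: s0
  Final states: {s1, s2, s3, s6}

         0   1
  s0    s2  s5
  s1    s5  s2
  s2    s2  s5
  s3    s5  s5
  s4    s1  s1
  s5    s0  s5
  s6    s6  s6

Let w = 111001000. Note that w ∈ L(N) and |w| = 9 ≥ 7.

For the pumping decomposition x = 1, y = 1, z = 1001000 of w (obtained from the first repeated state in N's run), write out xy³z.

xy^3z = 1·1·1·1·1001000 = 11111001000.
Reading y = 1 takes N from s5 back to s5, so after x·y·y·y the machine is still in s5, and z then leads to the accepting state s2. Hence 11111001000 ∈ L(N).

11111001000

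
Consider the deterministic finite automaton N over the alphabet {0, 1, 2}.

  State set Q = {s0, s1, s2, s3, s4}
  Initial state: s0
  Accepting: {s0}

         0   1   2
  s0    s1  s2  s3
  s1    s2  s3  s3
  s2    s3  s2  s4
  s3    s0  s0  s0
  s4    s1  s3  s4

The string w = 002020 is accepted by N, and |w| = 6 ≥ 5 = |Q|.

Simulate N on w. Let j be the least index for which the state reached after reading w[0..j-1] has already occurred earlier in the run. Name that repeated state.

s1

Run of N on w = 0 0 2 0 2 0:
  step 0: s0  (start)
  step 1: s1  (read 0: s0→s1)
  step 2: s2  (read 0: s1→s2)
  step 3: s4  (read 2: s2→s4)
  step 4: s1  (read 0: s4→s1)   ← first repeat (s1 seen earlier)
  step 5: s3  (read 2: s1→s3)
  step 6: s0  (read 0: s3→s0)

The earliest repeat is at step j = 4: N is in s1, which it already visited at step i = 1.
Pumping length from the standard proof: p = 5 (the number of states). The repeated state found above gives |xy| = j ≤ 5 and |y| = j − i ≥ 1.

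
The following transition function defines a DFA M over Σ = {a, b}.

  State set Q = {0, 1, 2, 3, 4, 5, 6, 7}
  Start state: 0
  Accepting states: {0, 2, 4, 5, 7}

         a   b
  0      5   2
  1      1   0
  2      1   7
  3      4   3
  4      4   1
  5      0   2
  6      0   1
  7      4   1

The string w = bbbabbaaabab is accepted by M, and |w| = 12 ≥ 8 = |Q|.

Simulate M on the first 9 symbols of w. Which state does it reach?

Run of M on the first 9 characters of w = b b b a b b a a a:
  step 0: 0  (start)
  step 1: 2  (read b: 0→2)
  step 2: 7  (read b: 2→7)
  step 3: 1  (read b: 7→1)
  step 4: 1  (read a: 1→1)
  step 5: 0  (read b: 1→0)
  step 6: 2  (read b: 0→2)
  step 7: 1  (read a: 2→1)
  step 8: 1  (read a: 1→1)
  step 9: 1  (read a: 1→1)

After reading 9 characters, M is in state 1.

1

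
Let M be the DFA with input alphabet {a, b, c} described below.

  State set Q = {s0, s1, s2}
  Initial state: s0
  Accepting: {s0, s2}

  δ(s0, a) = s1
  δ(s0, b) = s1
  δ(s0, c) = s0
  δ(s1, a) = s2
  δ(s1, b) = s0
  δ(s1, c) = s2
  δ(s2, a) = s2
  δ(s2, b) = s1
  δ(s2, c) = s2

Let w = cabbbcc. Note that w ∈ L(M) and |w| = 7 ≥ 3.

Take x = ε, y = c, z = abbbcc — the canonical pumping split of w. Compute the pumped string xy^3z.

cccabbbcc

xy^3z = ε·c·c·c·abbbcc = cccabbbcc.
Reading y = c takes M from s0 back to s0, so after x·y·y·y the machine is still in s0, and z then leads to the accepting state s0. Hence cccabbbcc ∈ L(M).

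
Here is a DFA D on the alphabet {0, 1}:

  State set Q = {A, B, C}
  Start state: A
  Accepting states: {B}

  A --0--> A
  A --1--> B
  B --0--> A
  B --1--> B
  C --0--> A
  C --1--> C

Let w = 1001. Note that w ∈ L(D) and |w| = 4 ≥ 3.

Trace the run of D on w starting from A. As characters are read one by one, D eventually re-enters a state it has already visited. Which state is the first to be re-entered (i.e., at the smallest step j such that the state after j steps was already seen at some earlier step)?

Run of D on w = 1 0 0 1:
  step 0: A  (start)
  step 1: B  (read 1: A→B)
  step 2: A  (read 0: B→A)   ← first repeat (A seen earlier)
  step 3: A  (read 0: A→A)
  step 4: B  (read 1: A→B)

The earliest repeat is at step j = 2: D is in A, which it already visited at step i = 0.
The DFA has 3 states, so the proof of the pumping lemma guarantees a repeated state among the first 3+1 visited; the segment between the two visits is the pumpable y.

A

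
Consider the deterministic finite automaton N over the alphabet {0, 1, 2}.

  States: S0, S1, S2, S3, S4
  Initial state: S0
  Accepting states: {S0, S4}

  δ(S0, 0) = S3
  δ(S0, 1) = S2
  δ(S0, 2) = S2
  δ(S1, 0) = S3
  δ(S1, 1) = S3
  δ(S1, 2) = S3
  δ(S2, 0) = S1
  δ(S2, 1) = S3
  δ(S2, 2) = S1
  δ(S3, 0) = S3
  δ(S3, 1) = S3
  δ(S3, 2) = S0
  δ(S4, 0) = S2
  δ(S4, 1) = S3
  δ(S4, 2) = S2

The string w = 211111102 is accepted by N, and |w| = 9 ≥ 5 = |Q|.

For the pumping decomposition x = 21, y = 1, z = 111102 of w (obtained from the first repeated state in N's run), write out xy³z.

21111111102

xy^3z = 21·1·1·1·111102 = 21111111102.
Reading y = 1 takes N from S3 back to S3, so after x·y·y·y the machine is still in S3, and z then leads to the accepting state S0. Hence 21111111102 ∈ L(N).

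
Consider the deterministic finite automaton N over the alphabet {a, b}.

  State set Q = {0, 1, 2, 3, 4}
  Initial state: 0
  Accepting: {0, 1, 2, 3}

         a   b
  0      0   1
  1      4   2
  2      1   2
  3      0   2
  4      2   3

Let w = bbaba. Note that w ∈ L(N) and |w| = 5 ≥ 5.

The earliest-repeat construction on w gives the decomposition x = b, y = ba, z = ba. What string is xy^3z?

xy^3z = b·ba·ba·ba·ba = bbabababa.
Reading y = ba takes N from 1 back to 1, so after x·y·y·y the machine is still in 1, and z then leads to the accepting state 1. Hence bbabababa ∈ L(N).

bbabababa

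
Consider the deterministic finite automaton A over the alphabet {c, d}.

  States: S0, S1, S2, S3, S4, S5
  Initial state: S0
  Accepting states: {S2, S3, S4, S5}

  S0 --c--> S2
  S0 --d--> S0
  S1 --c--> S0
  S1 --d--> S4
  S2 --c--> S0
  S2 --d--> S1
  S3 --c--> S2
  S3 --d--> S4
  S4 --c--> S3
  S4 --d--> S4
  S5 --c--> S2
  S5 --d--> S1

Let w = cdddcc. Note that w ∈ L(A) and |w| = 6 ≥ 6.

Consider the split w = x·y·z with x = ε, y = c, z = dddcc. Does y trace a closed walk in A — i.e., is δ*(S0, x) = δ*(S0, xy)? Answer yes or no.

no

State sequence: S0 -c-> S2

After x (step 0): S0. After xy (step 1): S2.
They differ (S0 ≠ S2), so y is not a cycle from the state after x; this split is not the one the pumping-lemma construction produces, and pumping y need not keep the string in L(A).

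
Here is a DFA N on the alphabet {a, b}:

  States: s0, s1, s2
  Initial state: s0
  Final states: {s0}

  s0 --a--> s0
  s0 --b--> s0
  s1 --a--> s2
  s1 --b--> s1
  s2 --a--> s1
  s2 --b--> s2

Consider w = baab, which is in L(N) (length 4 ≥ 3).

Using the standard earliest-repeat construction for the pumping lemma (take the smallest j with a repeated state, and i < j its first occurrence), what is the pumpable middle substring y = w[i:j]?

State sequence: s0 -b-> s0 -a-> s0 -a-> s0 -b-> s0
First repeat at step 1: s0 was already visited.

So i = 0, j = 1, giving x = w[0:0] = ε, y = w[0:1] = b, z = w[1:4] = aab.
Check: |xy| = 1 ≤ 3 and |y| = 1 ≥ 1. Reading y takes N from s0 back to s0, so every xyⁱz is accepted.
The DFA has 3 states, so the proof of the pumping lemma guarantees a repeated state among the first 3+1 visited; the segment between the two visits is the pumpable y.

b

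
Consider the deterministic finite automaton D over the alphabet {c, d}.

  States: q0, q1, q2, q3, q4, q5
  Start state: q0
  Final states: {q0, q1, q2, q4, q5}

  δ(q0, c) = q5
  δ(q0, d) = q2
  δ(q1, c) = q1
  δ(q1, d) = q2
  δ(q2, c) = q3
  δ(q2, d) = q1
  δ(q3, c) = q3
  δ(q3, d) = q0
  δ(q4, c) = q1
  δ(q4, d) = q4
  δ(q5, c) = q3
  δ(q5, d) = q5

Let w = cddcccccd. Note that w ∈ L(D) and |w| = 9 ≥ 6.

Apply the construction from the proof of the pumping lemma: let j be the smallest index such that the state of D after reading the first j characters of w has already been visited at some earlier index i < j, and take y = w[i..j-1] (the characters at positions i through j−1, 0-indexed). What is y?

d

Run of D on w = c d d c c c c c d:
  step 0: q0  (start)
  step 1: q5  (read c: q0→q5)
  step 2: q5  (read d: q5→q5)   ← first repeat (q5 seen earlier)
  step 3: q5  (read d: q5→q5)
  step 4: q3  (read c: q5→q3)
  step 5: q3  (read c: q3→q3)
  step 6: q3  (read c: q3→q3)
  step 7: q3  (read c: q3→q3)
  step 8: q3  (read c: q3→q3)
  step 9: q0  (read d: q3→q0)

So i = 1, j = 2, giving x = w[0:1] = c, y = w[1:2] = d, z = w[2:9] = dcccccd.
Check: |xy| = 2 ≤ 6 and |y| = 1 ≥ 1. Reading y takes D from q5 back to q5, so every xyⁱz is accepted.
Since D has 6 states, any run of length ≥ 6 visits 6+1 states, so by pigeonhole some state repeats within the first 6 steps — that repeat gives the pumpable loop.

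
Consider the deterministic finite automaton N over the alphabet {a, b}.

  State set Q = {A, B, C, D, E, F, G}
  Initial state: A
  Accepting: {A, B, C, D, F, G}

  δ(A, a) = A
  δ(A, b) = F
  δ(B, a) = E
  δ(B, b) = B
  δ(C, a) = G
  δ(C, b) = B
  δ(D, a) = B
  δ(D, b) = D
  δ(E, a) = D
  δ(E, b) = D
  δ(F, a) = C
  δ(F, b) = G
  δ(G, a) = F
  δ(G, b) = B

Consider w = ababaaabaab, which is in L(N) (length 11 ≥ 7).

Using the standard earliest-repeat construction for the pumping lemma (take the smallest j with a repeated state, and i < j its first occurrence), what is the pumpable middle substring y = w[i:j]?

Run of N on w = a b a b a a a b a a b:
  step 0: A  (start)
  step 1: A  (read a: A→A)   ← first repeat (A seen earlier)
  step 2: F  (read b: A→F)
  step 3: C  (read a: F→C)
  step 4: B  (read b: C→B)
  step 5: E  (read a: B→E)
  step 6: D  (read a: E→D)
  step 7: B  (read a: D→B)
  step 8: B  (read b: B→B)
  step 9: E  (read a: B→E)
  step 10: D  (read a: E→D)
  step 11: D  (read b: D→D)

So i = 0, j = 1, giving x = w[0:0] = ε, y = w[0:1] = a, z = w[1:11] = babaaabaab.
Check: |xy| = 1 ≤ 7 and |y| = 1 ≥ 1. Reading y takes N from A back to A, so every xyⁱz is accepted.

a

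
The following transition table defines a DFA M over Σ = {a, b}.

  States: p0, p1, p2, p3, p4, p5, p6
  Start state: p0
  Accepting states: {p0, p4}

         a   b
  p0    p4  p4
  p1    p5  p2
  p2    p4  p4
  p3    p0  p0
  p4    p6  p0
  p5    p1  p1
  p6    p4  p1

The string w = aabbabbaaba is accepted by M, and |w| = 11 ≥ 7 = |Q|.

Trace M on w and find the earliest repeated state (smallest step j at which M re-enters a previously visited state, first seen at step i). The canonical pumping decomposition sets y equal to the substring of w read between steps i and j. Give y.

abba

Run of M on w = a a b b a b b a a b a:
  step 0: p0  (start)
  step 1: p4  (read a: p0→p4)
  step 2: p6  (read a: p4→p6)
  step 3: p1  (read b: p6→p1)
  step 4: p2  (read b: p1→p2)
  step 5: p4  (read a: p2→p4)   ← first repeat (p4 seen earlier)
  step 6: p0  (read b: p4→p0)
  step 7: p4  (read b: p0→p4)
  step 8: p6  (read a: p4→p6)
  step 9: p4  (read a: p6→p4)
  step 10: p0  (read b: p4→p0)
  step 11: p4  (read a: p0→p4)

So i = 1, j = 5, giving x = w[0:1] = a, y = w[1:5] = abba, z = w[5:11] = bbaaba.
Check: |xy| = 5 ≤ 7 and |y| = 4 ≥ 1. Reading y takes M from p4 back to p4, so every xyⁱz is accepted.
The DFA has 7 states, so the proof of the pumping lemma guarantees a repeated state among the first 7+1 visited; the segment between the two visits is the pumpable y.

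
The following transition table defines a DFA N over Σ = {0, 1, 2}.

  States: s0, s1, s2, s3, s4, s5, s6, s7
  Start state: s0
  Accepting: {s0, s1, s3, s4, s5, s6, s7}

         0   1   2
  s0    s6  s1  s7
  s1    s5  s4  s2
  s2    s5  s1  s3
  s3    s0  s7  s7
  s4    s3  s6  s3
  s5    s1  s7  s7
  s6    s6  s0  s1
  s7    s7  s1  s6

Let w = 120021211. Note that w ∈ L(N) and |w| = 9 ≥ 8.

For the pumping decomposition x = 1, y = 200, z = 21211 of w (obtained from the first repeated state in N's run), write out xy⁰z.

xy⁰z = xz = 1·21211 = 121211.
Reading y = 200 takes N from s1 back to s1, so after x the machine is still in s1, and z then leads to the accepting state s4. Hence 121211 ∈ L(N).

121211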